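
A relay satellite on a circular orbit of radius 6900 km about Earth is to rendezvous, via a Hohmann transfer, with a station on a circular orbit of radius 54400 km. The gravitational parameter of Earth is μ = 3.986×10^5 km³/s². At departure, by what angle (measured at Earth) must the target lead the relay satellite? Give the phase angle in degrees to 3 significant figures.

The Hohmann ellipse has a_t = (r₁ + r₂)/2 = 30650 km.
The half-period of the transfer ellipse is t = π√(a_t³/μ) = 26700 s.
Target angular speed ω₂ = √(μ/r₂³) = 4.976×10^-5 rad/s.
Angle swept by the target during transfer: ω₂·t = 1.3286 rad = 76.12°.
Arrival is 180° from departure on the ellipse, so φ = 180° − 76.12° = 104°.

φ = 104°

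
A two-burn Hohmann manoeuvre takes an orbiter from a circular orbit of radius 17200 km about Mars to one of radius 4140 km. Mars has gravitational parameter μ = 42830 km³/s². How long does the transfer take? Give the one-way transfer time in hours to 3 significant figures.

Transfer-ellipse semi-major axis a_t = (r₁ + r₂)/2 = (17200 + 4140)/2 = 10670 km.
Half the transfer-orbit period gives t = π√(a_t³/μ) = 16730 s.
Converting: 16730 s ÷ 3600 s/hour = 4.65 hours.

t = 4.65 hours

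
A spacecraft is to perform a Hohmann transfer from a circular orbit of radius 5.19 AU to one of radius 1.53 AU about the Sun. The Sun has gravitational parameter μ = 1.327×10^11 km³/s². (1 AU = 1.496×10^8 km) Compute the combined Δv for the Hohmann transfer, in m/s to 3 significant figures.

In km: r₁ = 5.19 × 1.496×10^8 = 7.76424×10^8 km; r₂ = 1.53 × 1.496×10^8 = 2.28888×10^8 km.
Semi-major axis of the transfer orbit: a_t = (7.76424×10^8 + 2.28888×10^8)/2 = 5.02656×10^8 km.
At r₁ the circular-orbit speed is v₁ = √(μ/r₁) = 13.073 km/s.
On the transfer ellipse at r₁, vis-viva equation gives v_a = √[μ(2/r₁ − 1/a_t)] = 8.8219 km/s.
First burn Δv₁ = |v_a − v₁| = 4.251 km/s.
Circular speed at r₂: v₂ = √(μ/r₂) = 24.078 km/s.
Transfer-orbit speed at r₂: v_p = √[μ(2/r₂ − 1/a_t)] = 29.925 km/s.
Second burn Δv₂ = |v₂ − v_p| = 5.847 km/s.
Δv = Δv₁ + Δv₂ = 4.251 + 5.847 = 10.10 km/s.

Δv = 10100 m/s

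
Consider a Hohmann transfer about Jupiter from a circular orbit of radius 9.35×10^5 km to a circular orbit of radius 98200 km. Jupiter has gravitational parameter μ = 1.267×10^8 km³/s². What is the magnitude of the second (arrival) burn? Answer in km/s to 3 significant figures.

Δv₂ = 12.4 km/s

The Hohmann ellipse has a_t = (r₁ + r₂)/2 = 5.166×10^5 km.
Circular speed at r = 98200 km: v_c = √(μ/r) = 35.92 km/s.
Transfer-orbit speed at the same r (vis-viva, a = a_t): v_t = √[μ(2/r − 1/a_t)] = 48.32 km/s.
Δv₂ = |v_t − v_c| = |48.32 − 35.92| = 12.40 km/s.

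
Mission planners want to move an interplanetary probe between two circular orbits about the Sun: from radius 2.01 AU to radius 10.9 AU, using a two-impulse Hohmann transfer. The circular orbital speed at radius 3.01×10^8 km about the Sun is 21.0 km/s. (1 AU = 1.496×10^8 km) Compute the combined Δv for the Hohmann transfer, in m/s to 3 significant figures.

From the circular-orbit relation v² = μ/r at r = 3.01×10^8 km: μ = v²r = (21.0)² × 3.01×10^8 = 1.32741×10^11 km³/s².
In km: r₁ = 2.01 × 1.496×10^8 = 3.00696×10^8 km; r₂ = 10.9 × 1.496×10^8 = 1.63064×10^9 km.
The Hohmann ellipse has a_t = (r₁ + r₂)/2 = 9.65668×10^8 km.
At r₁ the circular-orbit speed is v₁ = √(μ/r₁) = 21.011 km/s.
Transfer-orbit speed at r₁ (vis-viva): v_p = √[μ(2/r₁ − 1/a_t)] = 27.303 km/s.
First burn Δv₁ = |v_p − v₁| = 6.292 km/s.
At r₂, v₂ = √(μ/r₂) = 9.0224 km/s.
Transfer-orbit speed at r₂: v_a = √[μ(2/r₂ − 1/a_t)] = 5.0347 km/s.
Second burn Δv₂ = |v₂ − v_a| = 3.988 km/s.
Total Δv = Δv₁ + Δv₂ = 10.28 km/s.

Δv = 10300 m/s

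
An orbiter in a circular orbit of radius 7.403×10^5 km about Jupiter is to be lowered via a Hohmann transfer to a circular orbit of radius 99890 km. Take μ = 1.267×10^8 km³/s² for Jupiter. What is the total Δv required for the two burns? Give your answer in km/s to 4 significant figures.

Transfer-ellipse semi-major axis a_t = (r₁ + r₂)/2 = (7.403×10^5 + 99890)/2 = 4.20095×10^5 km.
Circular speed at r₁: v₁ = √(μ/r₁) = √(1.267×10^8/7.403×10^5) = 13.0823 km/s.
On the transfer ellipse at r₁, v² = μ(2/r − 1/a) gives v_a = √[μ(2/r₁ − 1/a_t)] = 6.37928 km/s.
First burn Δv₁ = |v_a − v₁| = 6.7030 km/s.
Circular speed at r₂: v₂ = √(μ/r₂) = 35.615 km/s.
Transfer-orbit speed at r₂: v_p = √[μ(2/r₂ − 1/a_t)] = 47.278 km/s.
Second burn Δv₂ = |v₂ − v_p| = 11.663 km/s.
Total Δv = Δv₁ + Δv₂ = 18.37 km/s.

Δv = 18.37 km/s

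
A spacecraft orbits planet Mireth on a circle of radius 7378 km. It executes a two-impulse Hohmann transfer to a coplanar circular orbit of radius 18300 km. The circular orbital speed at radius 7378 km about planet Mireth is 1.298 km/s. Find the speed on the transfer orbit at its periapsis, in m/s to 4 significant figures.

From the circular-orbit relation v² = μ/r at r = 7378 km: μ = v²r = (1.298)² × 7378 = 12430.5 km³/s².
Transfer-ellipse semi-major axis a_t = (r₁ + r₂)/2 = (7378 + 18300)/2 = 12839 km.
At periapsis, r = 7378 km.
Vis-viva: v = √[μ(2/r − 1/a_t)] = √[12430.5 × (2/7378 − 1/12839)] = 1.550 km/s.

v = 1550 m/s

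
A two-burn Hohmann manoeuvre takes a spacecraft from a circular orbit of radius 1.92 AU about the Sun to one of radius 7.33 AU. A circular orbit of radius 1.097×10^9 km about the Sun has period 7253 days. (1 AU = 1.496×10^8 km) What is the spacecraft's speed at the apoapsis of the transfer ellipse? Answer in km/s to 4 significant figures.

v = 7.088 km/s

From Kepler's third law T² = 4π²r³/μ at r = 1.097×10^9 km, T = 7253 days = 7253 × 86400 s = 6.266592×10^8 s: μ = 4π²r³/T² = 1.32714×10^11 km³/s².
In km: r₁ = 1.92 × 1.496×10^8 = 2.87232×10^8 km; r₂ = 7.33 × 1.496×10^8 = 1.096568×10^9 km.
Transfer-ellipse semi-major axis a_t = (r₁ + r₂)/2 = (2.87232×10^8 + 1.096568×10^9)/2 = 6.919×10^8 km.
At apoapsis, r = 1.096568×10^9 km.
Vis-viva: v = √[μ(2/r − 1/a_t)] = √[1.32714×10^11 × (2/1.096568×10^9 − 1/6.919×10^8)] = 7.088 km/s.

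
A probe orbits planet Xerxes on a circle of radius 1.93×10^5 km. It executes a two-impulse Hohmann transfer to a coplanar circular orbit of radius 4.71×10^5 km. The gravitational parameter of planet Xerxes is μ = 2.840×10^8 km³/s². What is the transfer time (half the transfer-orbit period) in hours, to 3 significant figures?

t = 9.91 hours

Transfer-ellipse semi-major axis a_t = (r₁ + r₂)/2 = (1.930×10^5 + 4.710×10^5)/2 = 3.320×10^5 km.
Transfer time t = π√(a_t³/μ) = π√((3.320×10^5)³ / 2.840×10^8) = 35660 s.
Converting: 35660 s ÷ 3600 s/hour = 9.91 hours.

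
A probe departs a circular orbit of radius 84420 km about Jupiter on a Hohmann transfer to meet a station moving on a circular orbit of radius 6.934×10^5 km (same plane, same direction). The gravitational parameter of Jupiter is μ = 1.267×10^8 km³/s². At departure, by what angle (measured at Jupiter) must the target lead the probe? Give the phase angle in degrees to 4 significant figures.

Transfer-ellipse semi-major axis a_t = (r₁ + r₂)/2 = (84420 + 6.934×10^5)/2 = 3.8891×10^5 km.
Transfer time t = π√(a_t³/μ) = 67691.7 s.
The target's mean motion on its circular orbit is ω₂ = √(μ/r₂³) = 1.94945×10^-5 rad/s.
Angle swept by the target during transfer: ω₂·t = 1.3196 rad = 75.61°.
Arrival is 180° from departure on the ellipse, so φ = 180° − 75.61° = 104.4°.

φ = 104.4°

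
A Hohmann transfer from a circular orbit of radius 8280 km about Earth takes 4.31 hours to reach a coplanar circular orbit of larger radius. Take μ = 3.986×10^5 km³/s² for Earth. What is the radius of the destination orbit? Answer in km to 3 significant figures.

r₂ = 34400 km

Transfer time t = 4.31 hours = 15516 s, and t = π√(a_t³/μ).
So a_t = (μ t²/π²)^(1/3) = (3.986×10^5 × (15516)² / π²)^(1/3) = 21344 km.
Since a_t = (r₁ + r₂)/2, r₂ = 2a_t − r₁ = 2×21344 − 8280 = 34408 km.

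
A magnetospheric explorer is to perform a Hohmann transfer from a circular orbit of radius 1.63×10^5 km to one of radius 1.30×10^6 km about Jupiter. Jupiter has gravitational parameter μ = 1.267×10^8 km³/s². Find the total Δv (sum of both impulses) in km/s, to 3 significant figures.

Transfer-ellipse semi-major axis a_t = (r₁ + r₂)/2 = (1.630×10^5 + 1.300×10^6)/2 = 7.315×10^5 km.
At r₁ the circular-orbit speed is v₁ = √(μ/r₁) = 27.880 km/s.
On the transfer ellipse at r₁, vis-viva gives v_p = √[μ(2/r₁ − 1/a_t)] = 37.167 km/s.
First burn Δv₁ = |v_p − v₁| = 9.287 km/s.
At r₂, v₂ = √(μ/r₂) = 9.872 km/s.
Transfer-orbit speed at r₂: v_a = √[μ(2/r₂ − 1/a_t)] = 4.660 km/s.
Second burn Δv₂ = |v₂ − v_a| = 5.212 km/s.
Total Δv = Δv₁ + Δv₂ = 14.50 km/s.

Δv = 14.5 km/s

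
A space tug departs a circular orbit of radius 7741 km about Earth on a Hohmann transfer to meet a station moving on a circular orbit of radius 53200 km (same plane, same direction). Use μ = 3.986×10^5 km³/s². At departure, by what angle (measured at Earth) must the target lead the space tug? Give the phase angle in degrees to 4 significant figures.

Semi-major axis of the transfer orbit: a_t = (7741 + 53200)/2 = 30470.5 km.
Transfer time t = π√(a_t³/μ) = 26466.7 s.
The target's mean motion on its circular orbit is ω₂ = √(μ/r₂³) = 5.14519×10^-5 rad/s.
Angle swept by the target during transfer: ω₂·t = 1.36176 rad = 78.02°.
The space tug traverses 180° on the transfer ellipse, so the target must lead by 180° − 78.02° = 102.0°.

φ = 102.0°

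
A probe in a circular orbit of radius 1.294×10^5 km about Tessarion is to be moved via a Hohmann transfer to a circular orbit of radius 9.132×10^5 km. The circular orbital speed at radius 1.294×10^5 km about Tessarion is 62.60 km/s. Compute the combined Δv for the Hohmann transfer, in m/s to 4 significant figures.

Δv = 32080 m/s

From the circular-orbit relation v² = μ/r at r = 1.294×10^5 km: μ = v²r = (62.60)² × 1.294×10^5 = 5.07088×10^8 km³/s².
The Hohmann ellipse has a_t = (r₁ + r₂)/2 = 5.213×10^5 km.
Circular speed at r₁: v₁ = √(μ/r₁) = √(5.07088×10^8/1.294×10^5) = 62.600 km/s.
On the transfer ellipse at r₁, v² = μ(2/r − 1/a) gives v_p = √[μ(2/r₁ − 1/a_t)] = 82.854 km/s.
First burn Δv₁ = |v_p − v₁| = 20.254 km/s.
Circular speed at r₂: v₂ = √(μ/r₂) = 23.5645 km/s.
Transfer-orbit speed at r₂: v_a = √[μ(2/r₂ − 1/a_t)] = 11.7404 km/s.
Second burn Δv₂ = |v₂ − v_a| = 11.824 km/s.
Δv = Δv₁ + Δv₂ = 20.254 + 11.824 = 32.08 km/s.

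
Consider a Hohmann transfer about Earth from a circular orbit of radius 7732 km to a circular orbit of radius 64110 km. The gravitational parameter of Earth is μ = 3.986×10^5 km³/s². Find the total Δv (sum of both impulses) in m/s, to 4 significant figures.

Semi-major axis of the transfer orbit: a_t = (7732 + 64110)/2 = 35921 km.
Circular speed at r₁: v₁ = √(μ/r₁) = √(3.986×10^5/7732) = 7.180 km/s.
On the transfer ellipse at r₁, vis-viva gives v_p = √[μ(2/r₁ − 1/a_t)] = 9.592 km/s.
First burn Δv₁ = |v_p − v₁| = 2.412 km/s.
At r₂, v₂ = √(μ/r₂) = 2.4935 km/s.
Transfer-orbit speed at r₂: v_a = √[μ(2/r₂ − 1/a_t)] = 1.1569 km/s.
Second burn Δv₂ = |v₂ − v_a| = 1.337 km/s.
Δv = Δv₁ + Δv₂ = 2.412 + 1.337 = 3.749 km/s.

Δv = 3749 m/s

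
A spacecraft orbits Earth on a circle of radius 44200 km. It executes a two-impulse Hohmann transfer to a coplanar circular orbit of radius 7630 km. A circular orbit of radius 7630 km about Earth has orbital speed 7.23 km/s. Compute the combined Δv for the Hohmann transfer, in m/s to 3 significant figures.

Δv = 3590 m/s

From the circular-orbit relation v² = μ/r at r = 7630 km: μ = v²r = (7.23)² × 7630 = 3.98842×10^5 km³/s².
The Hohmann ellipse has a_t = (r₁ + r₂)/2 = 25915 km.
At r₁ the circular-orbit speed is v₁ = √(μ/r₁) = 3.004 km/s.
Transfer-orbit speed at r₁ (v² = μ(2/r − 1/a)): v_a = √[μ(2/r₁ − 1/a_t)] = 1.630 km/s.
First burn Δv₁ = |v_a − v₁| = 1.374 km/s.
Circular speed at r₂: v₂ = √(μ/r₂) = 7.230 km/s.
Transfer-orbit speed at r₂: v_p = √[μ(2/r₂ − 1/a_t)] = 9.442 km/s.
Second burn Δv₂ = |v₂ − v_p| = 2.212 km/s.
Δv = Δv₁ + Δv₂ = 1.374 + 2.212 = 3.586 km/s.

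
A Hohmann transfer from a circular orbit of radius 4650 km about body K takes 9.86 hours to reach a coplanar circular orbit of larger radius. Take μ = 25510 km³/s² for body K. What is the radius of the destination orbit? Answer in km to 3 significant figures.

Transfer time t = 9.86 hours = 35496 s, and t = π√(a_t³/μ).
So a_t = (μ t²/π²)^(1/3) = (25510 × (35496)² / π²)^(1/3) = 14823 km.
Since a_t = (r₁ + r₂)/2, r₂ = 2a_t − r₁ = 2×14823 − 4650 = 24996 km.

r₂ = 25000 km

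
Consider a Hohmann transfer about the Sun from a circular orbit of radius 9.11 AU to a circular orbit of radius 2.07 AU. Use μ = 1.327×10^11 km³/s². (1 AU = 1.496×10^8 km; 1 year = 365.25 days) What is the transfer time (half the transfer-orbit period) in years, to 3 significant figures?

t = 6.61 years

In km: r₁ = 9.11 × 1.496×10^8 = 1.362856×10^9 km; r₂ = 2.07 × 1.496×10^8 = 3.09672×10^8 km.
Transfer-ellipse semi-major axis a_t = (r₁ + r₂)/2 = (1.362856×10^9 + 3.09672×10^8)/2 = 8.36264×10^8 km.
Transfer time t = π√(a_t³/μ) = π√((8.36264×10^8)³ / 1.327×10^11) = 2.086×10^8 s.
Converting: 2.086×10^8 s ÷ 3.15576×10^7 s/year (365.25 × 86400) = 6.61 years.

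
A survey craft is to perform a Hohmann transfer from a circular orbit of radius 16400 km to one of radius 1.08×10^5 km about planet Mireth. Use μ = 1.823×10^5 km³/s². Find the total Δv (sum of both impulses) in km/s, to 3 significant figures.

Δv = 1.69 km/s

Semi-major axis of the transfer orbit: a_t = (16400 + 1.080×10^5)/2 = 62200 km.
At r₁ the circular-orbit speed is v₁ = √(μ/r₁) = 3.334 km/s.
On the transfer ellipse at r₁, vis-viva equation gives v_p = √[μ(2/r₁ − 1/a_t)] = 4.393 km/s.
First burn Δv₁ = |v_p − v₁| = 1.059 km/s.
At r₂, v₂ = √(μ/r₂) = 1.2992 km/s.
Transfer-orbit speed at r₂: v_a = √[μ(2/r₂ − 1/a_t)] = 0.66713 km/s.
Second burn Δv₂ = |v₂ − v_a| = 0.6321 km/s.
Total Δv = Δv₁ + Δv₂ = 1.691 km/s.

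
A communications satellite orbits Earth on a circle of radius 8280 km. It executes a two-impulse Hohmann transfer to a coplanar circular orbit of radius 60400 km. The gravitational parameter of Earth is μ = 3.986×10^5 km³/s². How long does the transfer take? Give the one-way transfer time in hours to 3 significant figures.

Transfer-ellipse semi-major axis a_t = (r₁ + r₂)/2 = (8280 + 60400)/2 = 34340 km.
By Kepler's third law the transfer-orbit period is T = 2π√(a_t³/μ), so t = T/2 = 31670 s.
Converting: 31670 s ÷ 3600 s/hour = 8.80 hours.

t = 8.80 hours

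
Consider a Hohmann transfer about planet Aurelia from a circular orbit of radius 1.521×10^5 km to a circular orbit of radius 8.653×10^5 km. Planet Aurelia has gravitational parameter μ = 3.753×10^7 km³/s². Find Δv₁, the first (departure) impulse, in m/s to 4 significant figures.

Δv₁ = 4779 m/s

Transfer-ellipse semi-major axis a_t = (r₁ + r₂)/2 = (1.521×10^5 + 8.653×10^5)/2 = 5.087×10^5 km.
Circular speed at r = 1.521×10^5 km: v_c = √(μ/r) = 15.708 km/s.
Transfer-orbit speed at the same r (vis-viva, a = a_t): v_t = √[μ(2/r − 1/a_t)] = 20.487 km/s.
Δv₁ = |v_t − v_c| = |20.487 − 15.708| = 4.779 km/s.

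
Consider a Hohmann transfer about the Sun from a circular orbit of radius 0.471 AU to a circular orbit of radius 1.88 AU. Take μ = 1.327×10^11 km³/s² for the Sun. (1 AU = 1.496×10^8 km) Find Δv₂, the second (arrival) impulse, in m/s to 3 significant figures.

In km: r₁ = 0.471 × 1.496×10^8 = 7.04616×10^7 km; r₂ = 1.88 × 1.496×10^8 = 2.81248×10^8 km.
The Hohmann ellipse has a_t = (r₁ + r₂)/2 = 1.758548×10^8 km.
On the circular orbit at r = 2.81248×10^8 km, v_c = √(μ/r) = 21.722 km/s.
Transfer-orbit speed at the same r (vis-viva, a = a_t): v_t = √[μ(2/r − 1/a_t)] = 13.750 km/s.
Δv₂ = |v_t − v_c| = |13.750 − 21.722| = 7.972 km/s.

Δv₂ = 7970 m/s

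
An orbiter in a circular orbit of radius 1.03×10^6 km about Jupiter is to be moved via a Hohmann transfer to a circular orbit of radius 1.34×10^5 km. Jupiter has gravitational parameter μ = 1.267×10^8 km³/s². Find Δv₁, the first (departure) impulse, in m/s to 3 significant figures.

Δv₁ = 5770 m/s

The Hohmann ellipse has a_t = (r₁ + r₂)/2 = 5.820×10^5 km.
Circular speed at r = 1.030×10^6 km: v_c = √(μ/r) = 11.091 km/s.
Vis-viva on the transfer ellipse at r = 1.030×10^6 km gives v_t = √[μ(2/r − 1/a_t)] = 5.3218 km/s.
Δv₁ = |v_t − v_c| = |5.3218 − 11.091| = 5.769 km/s.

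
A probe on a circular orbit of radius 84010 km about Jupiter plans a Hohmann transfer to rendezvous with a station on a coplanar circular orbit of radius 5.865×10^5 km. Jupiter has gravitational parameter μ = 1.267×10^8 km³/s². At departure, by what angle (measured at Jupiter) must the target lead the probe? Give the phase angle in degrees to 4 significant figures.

φ = 102.2°

Semi-major axis of the transfer orbit: a_t = (84010 + 5.865×10^5)/2 = 3.35255×10^5 km.
The half-period of the transfer ellipse is t = π√(a_t³/μ) = 54178 s.
The target's mean motion on its circular orbit is ω₂ = √(μ/r₂³) = 2.5060×10^-5 rad/s.
Angle swept by the target during transfer: ω₂·t = 1.3577 rad = 77.79°.
The probe traverses 180° on the transfer ellipse, so the target must lead by 180° − 77.79° = 102.2°.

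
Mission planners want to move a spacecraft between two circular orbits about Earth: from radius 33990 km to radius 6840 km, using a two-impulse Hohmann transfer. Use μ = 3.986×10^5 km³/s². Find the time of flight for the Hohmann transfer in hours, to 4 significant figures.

Semi-major axis of the transfer orbit: a_t = (33990 + 6840)/2 = 20415 km.
Half the transfer-orbit period gives t = π√(a_t³/μ) = 14515 s.
Converting: 14515 s ÷ 3600 s/hour = 4.032 hours.

t = 4.032 hours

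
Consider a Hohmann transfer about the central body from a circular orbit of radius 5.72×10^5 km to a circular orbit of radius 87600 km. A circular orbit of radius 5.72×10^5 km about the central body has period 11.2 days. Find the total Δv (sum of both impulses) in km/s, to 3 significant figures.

Δv = 4.81 km/s

From Kepler's third law T² = 4π²r³/μ at r = 5.72×10^5 km, T = 11.2 days = 11.2 × 86400 s = 9.6768×10^5 s: μ = 4π²r³/T² = 7.89013×10^6 km³/s².
The Hohmann ellipse has a_t = (r₁ + r₂)/2 = 3.298×10^5 km.
At r₁ the circular-orbit speed is v₁ = √(μ/r₁) = 3.714 km/s.
On the transfer ellipse at r₁, v² = μ(2/r − 1/a) gives v_a = √[μ(2/r₁ − 1/a_t)] = 1.914 km/s.
First burn Δv₁ = |v_a − v₁| = 1.800 km/s.
Circular speed at r₂: v₂ = √(μ/r₂) = 9.49052 km/s.
Transfer-orbit speed at r₂: v_p = √[μ(2/r₂ − 1/a_t)] = 12.4986 km/s.
Second burn Δv₂ = |v₂ − v_p| = 3.008 km/s.
Δv = Δv₁ + Δv₂ = 1.800 + 3.008 = 4.808 km/s.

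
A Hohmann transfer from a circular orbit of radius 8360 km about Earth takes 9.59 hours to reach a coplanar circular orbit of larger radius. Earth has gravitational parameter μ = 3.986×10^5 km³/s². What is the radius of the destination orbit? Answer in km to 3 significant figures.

Transfer time t = 9.59 hours = 34524 s, and t = π√(a_t³/μ).
So a_t = (μ t²/π²)^(1/3) = (3.986×10^5 × (34524)² / π²)^(1/3) = 36377 km.
Since a_t = (r₁ + r₂)/2, r₂ = 2a_t − r₁ = 2×36377 − 8360 = 64394 km.

r₂ = 64400 km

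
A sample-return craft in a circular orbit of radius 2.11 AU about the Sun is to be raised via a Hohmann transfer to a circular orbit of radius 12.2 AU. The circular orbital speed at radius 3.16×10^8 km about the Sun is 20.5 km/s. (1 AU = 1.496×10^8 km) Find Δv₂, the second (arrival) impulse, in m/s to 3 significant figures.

From the circular-orbit relation v² = μ/r at r = 3.16×10^8 km: μ = v²r = (20.5)² × 3.16×10^8 = 1.32799×10^11 km³/s².
In km: r₁ = 2.11 × 1.496×10^8 = 3.15656×10^8 km; r₂ = 12.2 × 1.496×10^8 = 1.82512×10^9 km.
Semi-major axis of the transfer orbit: a_t = (3.15656×10^8 + 1.82512×10^9)/2 = 1.070388×10^9 km.
Circular speed at r = 1.82512×10^9 km: v_c = √(μ/r) = 8.530 km/s.
Vis-viva on the transfer ellipse at r = 1.82512×10^9 km gives v_t = √[μ(2/r − 1/a_t)] = 4.632 km/s.
Δv₂ = |v_t − v_c| = |4.632 − 8.530| = 3.898 km/s.

Δv₂ = 3900 m/s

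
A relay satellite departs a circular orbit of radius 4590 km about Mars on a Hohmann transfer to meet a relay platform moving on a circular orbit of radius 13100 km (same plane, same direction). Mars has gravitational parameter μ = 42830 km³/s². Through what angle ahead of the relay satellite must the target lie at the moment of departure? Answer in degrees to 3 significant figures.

Semi-major axis of the transfer orbit: a_t = (4590 + 13100)/2 = 8845 km.
The half-period of the transfer ellipse is t = π√(a_t³/μ) = 12627.65 s.
The target's mean motion on its circular orbit is ω₂ = √(μ/r₂³) = 1.380280×10^-4 rad/s.
Angle swept by the target during transfer: ω₂·t = 1.74297 rad = 99.86°.
The relay satellite traverses 180° on the transfer ellipse, so the target must lead by 180° − 99.86° = 80.1°.

φ = 80.1°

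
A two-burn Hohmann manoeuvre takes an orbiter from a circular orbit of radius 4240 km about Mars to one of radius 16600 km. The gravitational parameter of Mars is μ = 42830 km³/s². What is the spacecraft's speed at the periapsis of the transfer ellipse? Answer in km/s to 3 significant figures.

v = 4.01 km/s

Transfer-ellipse semi-major axis a_t = (r₁ + r₂)/2 = (4240 + 16600)/2 = 10420 km.
The periapsis of the transfer ellipse is at r = 4240 km.
From the vis-viva equation, v = √[μ(2/r − 1/a_t)] = 4.012 km/s.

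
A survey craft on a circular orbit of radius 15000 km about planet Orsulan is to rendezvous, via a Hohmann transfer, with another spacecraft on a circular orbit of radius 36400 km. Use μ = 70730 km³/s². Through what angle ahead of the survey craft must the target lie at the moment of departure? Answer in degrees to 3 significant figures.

φ = 73.2°

Semi-major axis of the transfer orbit: a_t = (15000 + 36400)/2 = 25700 km.
The half-period of the transfer ellipse is t = π√(a_t³/μ) = 48670 s.
Target angular speed ω₂ = √(μ/r₂³) = 3.830×10^-5 rad/s.
Angle swept by the target during transfer: ω₂·t = 1.864 rad = 106.8°.
Arrival is 180° from departure on the ellipse, so φ = 180° − 106.8° = 73.2°.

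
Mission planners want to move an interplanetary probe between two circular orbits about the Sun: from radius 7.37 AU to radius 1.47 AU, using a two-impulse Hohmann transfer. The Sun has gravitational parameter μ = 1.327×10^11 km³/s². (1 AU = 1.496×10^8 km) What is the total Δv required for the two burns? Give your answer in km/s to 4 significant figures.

Δv = 11.80 km/s

In km: r₁ = 7.37 × 1.496×10^8 = 1.102552×10^9 km; r₂ = 1.47 × 1.496×10^8 = 2.19912×10^8 km.
Semi-major axis of the transfer orbit: a_t = (1.102552×10^9 + 2.19912×10^8)/2 = 6.61232×10^8 km.
Circular speed at r₁: v₁ = √(μ/r₁) = √(1.327×10^11/1.102552×10^9) = 10.971 km/s.
On the transfer ellipse at r₁, vis-viva equation gives v_a = √[μ(2/r₁ − 1/a_t)] = 6.3268 km/s.
First burn Δv₁ = |v_a − v₁| = 4.644 km/s.
Circular speed at r₂: v₂ = √(μ/r₂) = 24.565 km/s.
Transfer-orbit speed at r₂: v_p = √[μ(2/r₂ − 1/a_t)] = 31.720 km/s.
Second burn Δv₂ = |v₂ − v_p| = 7.155 km/s.
Δv = Δv₁ + Δv₂ = 4.644 + 7.155 = 11.80 km/s.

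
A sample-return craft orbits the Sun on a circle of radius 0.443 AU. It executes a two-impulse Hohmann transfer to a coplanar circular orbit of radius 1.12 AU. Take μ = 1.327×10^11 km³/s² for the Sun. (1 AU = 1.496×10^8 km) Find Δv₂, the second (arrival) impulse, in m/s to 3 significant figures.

Δv₂ = 6950 m/s

In km: r₁ = 0.443 × 1.496×10^8 = 6.62728×10^7 km; r₂ = 1.12 × 1.496×10^8 = 1.67552×10^8 km.
Semi-major axis of the transfer orbit: a_t = (6.62728×10^7 + 1.67552×10^8)/2 = 1.169124×10^8 km.
Circular speed at r = 1.67552×10^8 km: v_c = √(μ/r) = 28.142 km/s.
Vis-viva on the transfer ellipse at r = 1.67552×10^8 km gives v_t = √[μ(2/r − 1/a_t)] = 21.188 km/s.
Δv₂ = |v_t − v_c| = |21.188 − 28.142| = 6.954 km/s.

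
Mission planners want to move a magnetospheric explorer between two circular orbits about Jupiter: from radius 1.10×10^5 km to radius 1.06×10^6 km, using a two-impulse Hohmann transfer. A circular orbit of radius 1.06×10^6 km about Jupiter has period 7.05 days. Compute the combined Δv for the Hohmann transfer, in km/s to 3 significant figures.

From Kepler's third law T² = 4π²r³/μ at r = 1.06×10^6 km, T = 7.05 days = 7.05 × 86400 s = 6.0912×10^5 s: μ = 4π²r³/T² = 1.26728×10^8 km³/s².
The Hohmann ellipse has a_t = (r₁ + r₂)/2 = 5.850×10^5 km.
At r₁ the circular-orbit speed is v₁ = √(μ/r₁) = 33.94 km/s.
On the transfer ellipse at r₁, vis-viva equation gives v_p = √[μ(2/r₁ − 1/a_t)] = 45.69 km/s.
First burn Δv₁ = |v_p − v₁| = 11.75 km/s.
At r₂, v₂ = √(μ/r₂) = 10.934 km/s.
Transfer-orbit speed at r₂: v_a = √[μ(2/r₂ − 1/a_t)] = 4.7413 km/s.
Second burn Δv₂ = |v₂ − v_a| = 6.193 km/s.
Total Δv = Δv₁ + Δv₂ = 17.94 km/s.

Δv = 17.9 km/s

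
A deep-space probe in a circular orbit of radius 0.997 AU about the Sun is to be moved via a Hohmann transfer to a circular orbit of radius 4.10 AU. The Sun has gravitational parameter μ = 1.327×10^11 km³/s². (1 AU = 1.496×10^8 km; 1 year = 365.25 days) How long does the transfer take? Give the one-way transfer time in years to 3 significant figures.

t = 2.03 years

In km: r₁ = 0.997 × 1.496×10^8 = 1.491512×10^8 km; r₂ = 4.10 × 1.496×10^8 = 6.1336×10^8 km.
The Hohmann ellipse has a_t = (r₁ + r₂)/2 = 3.812556×10^8 km.
By Kepler's third law the transfer-orbit period is T = 2π√(a_t³/μ), so t = T/2 = 6.420×10^7 s.
Converting: 6.420×10^7 s ÷ 3.15576×10^7 s/year (365.25 × 86400) = 2.03 years.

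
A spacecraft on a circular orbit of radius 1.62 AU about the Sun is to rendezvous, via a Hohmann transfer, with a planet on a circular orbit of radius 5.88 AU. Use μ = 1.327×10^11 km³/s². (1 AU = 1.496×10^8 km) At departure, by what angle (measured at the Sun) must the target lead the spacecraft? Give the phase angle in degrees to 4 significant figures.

In km: r₁ = 1.62 × 1.496×10^8 = 2.42352×10^8 km; r₂ = 5.88 × 1.496×10^8 = 8.79648×10^8 km.
The Hohmann ellipse has a_t = (r₁ + r₂)/2 = 5.610×10^8 km.
The half-period of the transfer ellipse is t = π√(a_t³/μ) = 1.14593×10^8 s.
The target's mean motion on its circular orbit is ω₂ = √(μ/r₂³) = 1.39628×10^-8 rad/s.
Angle swept by the target during transfer: ω₂·t = 1.60004 rad = 91.68°.
The spacecraft traverses 180° on the transfer ellipse, so the target must lead by 180° − 91.68° = 88.32°.

φ = 88.32°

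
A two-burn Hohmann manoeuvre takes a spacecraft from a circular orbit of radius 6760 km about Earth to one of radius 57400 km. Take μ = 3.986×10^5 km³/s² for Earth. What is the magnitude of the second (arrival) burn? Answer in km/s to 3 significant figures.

Δv₂ = 1.43 km/s

Transfer-ellipse semi-major axis a_t = (r₁ + r₂)/2 = (6760 + 57400)/2 = 32080 km.
Circular speed at r = 57400 km: v_c = √(μ/r) = 2.63519 km/s.
Transfer-orbit speed at the same r (vis-viva, a = a_t): v_t = √[μ(2/r − 1/a_t)] = 1.20968 km/s.
Δv₂ = |v_t − v_c| = |1.20968 − 2.63519| = 1.426 km/s.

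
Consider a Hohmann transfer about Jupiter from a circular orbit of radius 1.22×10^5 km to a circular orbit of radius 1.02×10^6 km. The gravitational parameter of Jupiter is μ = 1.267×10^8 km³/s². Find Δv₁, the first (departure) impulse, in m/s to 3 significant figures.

Δv₁ = 10800 m/s

The Hohmann ellipse has a_t = (r₁ + r₂)/2 = 5.710×10^5 km.
On the circular orbit at r = 1.220×10^5 km, v_c = √(μ/r) = 32.226 km/s.
Transfer-orbit speed at the same r (vis-viva, a = a_t): v_t = √[μ(2/r − 1/a_t)] = 43.072 km/s.
Δv₁ = |v_t − v_c| = |43.072 − 32.226| = 10.85 km/s.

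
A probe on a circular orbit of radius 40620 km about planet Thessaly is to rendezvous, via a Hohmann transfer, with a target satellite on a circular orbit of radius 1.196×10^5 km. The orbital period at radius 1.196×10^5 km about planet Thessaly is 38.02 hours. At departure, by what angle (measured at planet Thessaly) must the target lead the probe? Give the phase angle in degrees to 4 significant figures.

φ = 81.33°

From Kepler's third law T² = 4π²r³/μ at r = 1.196×10^5 km, T = 38.02 hours = 38.02 × 3600 s = 1.36872×10^5 s: μ = 4π²r³/T² = 3.60516×10^6 km³/s².
The Hohmann ellipse has a_t = (r₁ + r₂)/2 = 80110 km.
The half-period of the transfer ellipse is t = π√(a_t³/μ) = 37516 s.
Target angular speed ω₂ = √(μ/r₂³) = 4.5906×10^-5 rad/s.
Angle swept by the target during transfer: ω₂·t = 1.7222 rad = 98.67°.
Arrival is 180° from departure on the ellipse, so φ = 180° − 98.67° = 81.33°.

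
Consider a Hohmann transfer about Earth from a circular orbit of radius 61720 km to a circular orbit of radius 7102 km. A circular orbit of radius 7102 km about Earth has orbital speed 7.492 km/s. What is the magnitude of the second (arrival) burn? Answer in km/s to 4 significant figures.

Δv₂ = 2.542 km/s

From the circular-orbit relation v² = μ/r at r = 7102 km: μ = v²r = (7.492)² × 7102 = 3.98636×10^5 km³/s².
Transfer-ellipse semi-major axis a_t = (r₁ + r₂)/2 = (61720 + 7102)/2 = 34411 km.
Circular speed at r = 7102 km: v_c = √(μ/r) = 7.4920 km/s.
Vis-viva on the transfer ellipse at r = 7102 km gives v_t = √[μ(2/r − 1/a_t)] = 10.034 km/s.
Δv₂ = |v_t − v_c| = |10.034 − 7.4920| = 2.542 km/s.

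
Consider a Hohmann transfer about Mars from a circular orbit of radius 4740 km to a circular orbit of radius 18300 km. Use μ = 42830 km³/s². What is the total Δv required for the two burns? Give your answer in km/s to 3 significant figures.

The Hohmann ellipse has a_t = (r₁ + r₂)/2 = 11520 km.
At r₁ the circular-orbit speed is v₁ = √(μ/r₁) = 3.00597 km/s.
On the transfer ellipse at r₁, vis-viva equation gives v_p = √[μ(2/r₁ − 1/a_t)] = 3.78865 km/s.
First burn Δv₁ = |v_p − v₁| = 0.7827 km/s.
At r₂, v₂ = √(μ/r₂) = 1.5298 km/s.
Transfer-orbit speed at r₂: v_a = √[μ(2/r₂ − 1/a_t)] = 0.98132 km/s.
Second burn Δv₂ = |v₂ − v_a| = 0.5485 km/s.
Total Δv = Δv₁ + Δv₂ = 1.331 km/s.

Δv = 1.33 km/s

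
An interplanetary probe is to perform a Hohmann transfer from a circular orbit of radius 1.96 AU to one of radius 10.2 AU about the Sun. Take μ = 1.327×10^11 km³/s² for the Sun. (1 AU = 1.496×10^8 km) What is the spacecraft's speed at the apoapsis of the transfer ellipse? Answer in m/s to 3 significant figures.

v = 5290 m/s

In km: r₁ = 1.96 × 1.496×10^8 = 2.93216×10^8 km; r₂ = 10.2 × 1.496×10^8 = 1.52592×10^9 km.
Transfer-ellipse semi-major axis a_t = (r₁ + r₂)/2 = (2.93216×10^8 + 1.52592×10^9)/2 = 9.09568×10^8 km.
At apoapsis, r = 1.52592×10^9 km.
Vis-viva: v = √[μ(2/r − 1/a_t)] = √[1.327×10^11 × (2/1.52592×10^9 − 1/9.09568×10^8)] = 5.295 km/s.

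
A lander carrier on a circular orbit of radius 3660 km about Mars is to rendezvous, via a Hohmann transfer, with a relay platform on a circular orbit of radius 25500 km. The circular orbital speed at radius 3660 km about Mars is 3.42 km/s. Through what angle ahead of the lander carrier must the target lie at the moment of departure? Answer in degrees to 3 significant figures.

From the circular-orbit relation v² = μ/r at r = 3660 km: μ = v²r = (3.42)² × 3660 = 42808.8 km³/s².
Semi-major axis of the transfer orbit: a_t = (3660 + 25500)/2 = 14580 km.
Transfer time t = π√(a_t³/μ) = 26730 s.
Target angular speed ω₂ = √(μ/r₂³) = 5.081×10^-5 rad/s.
Angle swept by the target during transfer: ω₂·t = 1.3582 rad = 77.82°.
Arrival is 180° from departure on the ellipse, so φ = 180° − 77.82° = 102°.

φ = 102°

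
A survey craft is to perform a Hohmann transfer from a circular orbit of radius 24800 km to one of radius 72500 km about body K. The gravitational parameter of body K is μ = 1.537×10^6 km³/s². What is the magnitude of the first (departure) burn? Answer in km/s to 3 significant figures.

The Hohmann ellipse has a_t = (r₁ + r₂)/2 = 48650 km.
On the circular orbit at r = 24800 km, v_c = √(μ/r) = 7.872 km/s.
Transfer-orbit speed at the same r (vis-viva, a = a_t): v_t = √[μ(2/r − 1/a_t)] = 9.610 km/s.
Δv₁ = |v_t − v_c| = |9.610 − 7.872| = 1.738 km/s.

Δv₁ = 1.74 km/s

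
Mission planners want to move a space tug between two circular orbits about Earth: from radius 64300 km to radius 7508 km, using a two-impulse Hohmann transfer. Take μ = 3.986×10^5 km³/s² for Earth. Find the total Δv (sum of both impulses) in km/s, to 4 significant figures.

Δv = 3.816 km/s

Transfer-ellipse semi-major axis a_t = (r₁ + r₂)/2 = (64300 + 7508)/2 = 35904 km.
At r₁ the circular-orbit speed is v₁ = √(μ/r₁) = 2.490 km/s.
On the transfer ellipse at r₁, vis-viva equation gives v_a = √[μ(2/r₁ − 1/a_t)] = 1.139 km/s.
First burn Δv₁ = |v_a − v₁| = 1.351 km/s.
At r₂, v₂ = √(μ/r₂) = 7.286 km/s.
Transfer-orbit speed at r₂: v_p = √[μ(2/r₂ − 1/a_t)] = 9.751 km/s.
Second burn Δv₂ = |v₂ − v_p| = 2.465 km/s.
Total Δv = Δv₁ + Δv₂ = 3.816 km/s.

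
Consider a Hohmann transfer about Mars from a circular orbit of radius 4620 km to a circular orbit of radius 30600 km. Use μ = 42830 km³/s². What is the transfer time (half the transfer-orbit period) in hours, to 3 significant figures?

Transfer-ellipse semi-major axis a_t = (r₁ + r₂)/2 = (4620 + 30600)/2 = 17610 km.
By Kepler's third law the transfer-orbit period is T = 2π√(a_t³/μ), so t = T/2 = 35470 s.
Converting: 35470 s ÷ 3600 s/hour = 9.85 hours.

t = 9.85 hours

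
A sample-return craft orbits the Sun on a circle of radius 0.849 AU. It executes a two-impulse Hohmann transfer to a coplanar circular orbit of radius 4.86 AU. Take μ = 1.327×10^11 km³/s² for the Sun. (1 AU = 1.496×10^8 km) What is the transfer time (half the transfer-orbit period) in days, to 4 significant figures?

t = 880.8 days

In km: r₁ = 0.849 × 1.496×10^8 = 1.270104×10^8 km; r₂ = 4.86 × 1.496×10^8 = 7.27056×10^8 km.
Semi-major axis of the transfer orbit: a_t = (1.270104×10^8 + 7.27056×10^8)/2 = 4.270332×10^8 km.
Half the transfer-orbit period gives t = π√(a_t³/μ) = 7.610×10^7 s.
Converting: 7.610×10^7 s ÷ 86400 s/day = 880.8 days.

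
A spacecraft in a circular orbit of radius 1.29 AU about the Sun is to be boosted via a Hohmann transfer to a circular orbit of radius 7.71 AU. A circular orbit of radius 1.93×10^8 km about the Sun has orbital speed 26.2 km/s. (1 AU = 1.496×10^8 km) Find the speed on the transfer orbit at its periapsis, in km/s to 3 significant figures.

v = 34.3 km/s

From the circular-orbit relation v² = μ/r at r = 1.93×10^8 km: μ = v²r = (26.2)² × 1.93×10^8 = 1.32483×10^11 km³/s².
In km: r₁ = 1.29 × 1.496×10^8 = 1.92984×10^8 km; r₂ = 7.71 × 1.496×10^8 = 1.153416×10^9 km.
The Hohmann ellipse has a_t = (r₁ + r₂)/2 = 6.732×10^8 km.
The periapsis of the transfer ellipse is at r = 1.92984×10^8 km.
Vis-viva: v = √[μ(2/r − 1/a_t)] = √[1.32483×10^11 × (2/1.92984×10^8 − 1/6.732×10^8)] = 34.30 km/s.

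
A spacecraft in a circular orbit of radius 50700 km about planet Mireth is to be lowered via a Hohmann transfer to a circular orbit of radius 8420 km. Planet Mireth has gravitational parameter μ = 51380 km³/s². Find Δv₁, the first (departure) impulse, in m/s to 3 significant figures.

The Hohmann ellipse has a_t = (r₁ + r₂)/2 = 29560 km.
On the circular orbit at r = 50700 km, v_c = √(μ/r) = 1.0067 km/s.
Vis-viva on the transfer ellipse at r = 50700 km gives v_t = √[μ(2/r − 1/a_t)] = 0.53728 km/s.
Δv₁ = |v_t − v_c| = |0.53728 − 1.0067| = 0.4694 km/s.

Δv₁ = 469 m/s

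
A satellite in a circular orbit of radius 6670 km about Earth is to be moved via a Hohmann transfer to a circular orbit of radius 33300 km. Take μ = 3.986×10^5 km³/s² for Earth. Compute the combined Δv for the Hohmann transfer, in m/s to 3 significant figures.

Δv = 3710 m/s

Semi-major axis of the transfer orbit: a_t = (6670 + 33300)/2 = 19985 km.
Circular speed at r₁: v₁ = √(μ/r₁) = √(3.986×10^5/6670) = 7.7305 km/s.
On the transfer ellipse at r₁, v² = μ(2/r − 1/a) gives v_p = √[μ(2/r₁ − 1/a_t)] = 9.9787 km/s.
First burn Δv₁ = |v_p − v₁| = 2.248 km/s.
At r₂, v₂ = √(μ/r₂) = 3.460 km/s.
Transfer-orbit speed at r₂: v_a = √[μ(2/r₂ − 1/a_t)] = 1.999 km/s.
Second burn Δv₂ = |v₂ − v_a| = 1.461 km/s.
Total Δv = Δv₁ + Δv₂ = 3.709 km/s.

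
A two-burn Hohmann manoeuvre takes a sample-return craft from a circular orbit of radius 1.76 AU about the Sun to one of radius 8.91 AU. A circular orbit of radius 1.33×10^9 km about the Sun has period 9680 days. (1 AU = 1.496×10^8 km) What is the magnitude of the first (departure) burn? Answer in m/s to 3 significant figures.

From Kepler's third law T² = 4π²r³/μ at r = 1.33×10^9 km, T = 9680 days = 9680 × 86400 s = 8.36352×10^8 s: μ = 4π²r³/T² = 1.32781×10^11 km³/s².
In km: r₁ = 1.76 × 1.496×10^8 = 2.63296×10^8 km; r₂ = 8.91 × 1.496×10^8 = 1.332936×10^9 km.
Transfer-ellipse semi-major axis a_t = (r₁ + r₂)/2 = (2.63296×10^8 + 1.332936×10^9)/2 = 7.98116×10^8 km.
Circular speed at r = 2.63296×10^8 km: v_c = √(μ/r) = 22.4567 km/s.
Vis-viva on the transfer ellipse at r = 2.63296×10^8 km gives v_t = √[μ(2/r − 1/a_t)] = 29.0214 km/s.
Δv₁ = |v_t − v_c| = |29.0214 − 22.4567| = 6.565 km/s.

Δv₁ = 6560 m/s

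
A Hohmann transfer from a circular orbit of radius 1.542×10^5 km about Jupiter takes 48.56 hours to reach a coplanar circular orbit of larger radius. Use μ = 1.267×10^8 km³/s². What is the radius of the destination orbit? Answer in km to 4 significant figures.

r₂ = 1.310×10^6 km

Transfer time t = 48.56 hours = 1.74816×10^5 s, and t = π√(a_t³/μ).
So a_t = (μ t²/π²)^(1/3) = (1.267×10^8 × (1.74816×10^5)² / π²)^(1/3) = 7.3206×10^5 km.
Since a_t = (r₁ + r₂)/2, r₂ = 2a_t − r₁ = 2×7.3206×10^5 − 1.542×10^5 = 1.30992×10^6 km.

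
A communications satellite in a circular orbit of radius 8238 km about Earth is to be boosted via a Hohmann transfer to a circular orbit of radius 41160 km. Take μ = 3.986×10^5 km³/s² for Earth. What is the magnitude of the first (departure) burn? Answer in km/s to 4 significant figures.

Δv₁ = 2.024 km/s

The Hohmann ellipse has a_t = (r₁ + r₂)/2 = 24699 km.
Circular speed at r = 8238 km: v_c = √(μ/r) = 6.956 km/s.
Vis-viva on the transfer ellipse at r = 8238 km gives v_t = √[μ(2/r − 1/a_t)] = 8.980 km/s.
Δv₁ = |v_t − v_c| = |8.980 − 6.956| = 2.024 km/s.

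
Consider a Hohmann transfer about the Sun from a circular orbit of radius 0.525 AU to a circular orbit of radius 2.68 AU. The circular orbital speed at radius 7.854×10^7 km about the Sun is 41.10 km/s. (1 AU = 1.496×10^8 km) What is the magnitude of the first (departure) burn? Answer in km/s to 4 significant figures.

From the circular-orbit relation v² = μ/r at r = 7.854×10^7 km: μ = v²r = (41.10)² × 7.854×10^7 = 1.32671×10^11 km³/s².
In km: r₁ = 0.525 × 1.496×10^8 = 7.854×10^7 km; r₂ = 2.68 × 1.496×10^8 = 4.00928×10^8 km.
Transfer-ellipse semi-major axis a_t = (r₁ + r₂)/2 = (7.854×10^7 + 4.00928×10^8)/2 = 2.39734×10^8 km.
On the circular orbit at r = 7.854×10^7 km, v_c = √(μ/r) = 41.10 km/s.
Transfer-orbit speed at the same r (vis-viva, a = a_t): v_t = √[μ(2/r − 1/a_t)] = 53.15 km/s.
Δv₁ = |v_t − v_c| = |53.15 − 41.10| = 12.05 km/s.

Δv₁ = 12.05 km/s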